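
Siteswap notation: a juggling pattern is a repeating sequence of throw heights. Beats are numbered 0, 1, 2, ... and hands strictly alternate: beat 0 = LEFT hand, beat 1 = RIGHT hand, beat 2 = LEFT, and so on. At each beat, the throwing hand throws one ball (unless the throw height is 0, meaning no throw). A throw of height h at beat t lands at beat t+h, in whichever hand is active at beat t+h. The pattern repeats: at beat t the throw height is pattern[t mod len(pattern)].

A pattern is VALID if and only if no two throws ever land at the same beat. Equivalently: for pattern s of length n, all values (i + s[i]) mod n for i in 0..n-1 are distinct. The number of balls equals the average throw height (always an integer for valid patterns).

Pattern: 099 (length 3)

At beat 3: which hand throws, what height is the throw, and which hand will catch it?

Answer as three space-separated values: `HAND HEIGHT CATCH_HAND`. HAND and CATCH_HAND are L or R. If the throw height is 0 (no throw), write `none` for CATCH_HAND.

Beat 3: 3 mod 2 = 1, so hand = R
Throw height = pattern[3 mod 3] = pattern[0] = 0

Answer: R 0 none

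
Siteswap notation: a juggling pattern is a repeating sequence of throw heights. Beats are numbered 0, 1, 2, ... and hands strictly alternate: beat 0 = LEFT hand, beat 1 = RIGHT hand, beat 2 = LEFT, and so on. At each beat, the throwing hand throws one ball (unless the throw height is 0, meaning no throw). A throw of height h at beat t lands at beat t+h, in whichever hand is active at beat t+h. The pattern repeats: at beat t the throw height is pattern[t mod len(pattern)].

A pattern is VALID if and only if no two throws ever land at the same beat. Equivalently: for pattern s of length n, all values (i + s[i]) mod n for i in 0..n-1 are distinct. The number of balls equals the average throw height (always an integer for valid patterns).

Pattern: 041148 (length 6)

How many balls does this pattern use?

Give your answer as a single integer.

Pattern = [0, 4, 1, 1, 4, 8], length n = 6
  position 0: throw height = 0, running sum = 0
  position 1: throw height = 4, running sum = 4
  position 2: throw height = 1, running sum = 5
  position 3: throw height = 1, running sum = 6
  position 4: throw height = 4, running sum = 10
  position 5: throw height = 8, running sum = 18
Total sum = 18; balls = sum / n = 18 / 6 = 3

Answer: 3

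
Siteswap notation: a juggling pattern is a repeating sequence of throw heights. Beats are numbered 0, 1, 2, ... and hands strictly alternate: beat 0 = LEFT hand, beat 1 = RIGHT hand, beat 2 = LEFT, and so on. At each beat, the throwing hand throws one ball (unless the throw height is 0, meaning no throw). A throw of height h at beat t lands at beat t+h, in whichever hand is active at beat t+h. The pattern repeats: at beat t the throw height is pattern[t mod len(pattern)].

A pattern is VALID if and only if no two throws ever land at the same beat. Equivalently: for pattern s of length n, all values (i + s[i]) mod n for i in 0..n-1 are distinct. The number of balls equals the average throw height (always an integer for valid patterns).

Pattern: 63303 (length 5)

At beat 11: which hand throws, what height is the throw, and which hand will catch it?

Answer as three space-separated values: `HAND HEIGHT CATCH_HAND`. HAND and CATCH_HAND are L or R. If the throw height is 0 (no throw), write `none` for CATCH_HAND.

Beat 11: 11 mod 2 = 1, so hand = R
Throw height = pattern[11 mod 5] = pattern[1] = 3
Lands at beat 11+3=14, 14 mod 2 = 0, so catch hand = L

Answer: R 3 L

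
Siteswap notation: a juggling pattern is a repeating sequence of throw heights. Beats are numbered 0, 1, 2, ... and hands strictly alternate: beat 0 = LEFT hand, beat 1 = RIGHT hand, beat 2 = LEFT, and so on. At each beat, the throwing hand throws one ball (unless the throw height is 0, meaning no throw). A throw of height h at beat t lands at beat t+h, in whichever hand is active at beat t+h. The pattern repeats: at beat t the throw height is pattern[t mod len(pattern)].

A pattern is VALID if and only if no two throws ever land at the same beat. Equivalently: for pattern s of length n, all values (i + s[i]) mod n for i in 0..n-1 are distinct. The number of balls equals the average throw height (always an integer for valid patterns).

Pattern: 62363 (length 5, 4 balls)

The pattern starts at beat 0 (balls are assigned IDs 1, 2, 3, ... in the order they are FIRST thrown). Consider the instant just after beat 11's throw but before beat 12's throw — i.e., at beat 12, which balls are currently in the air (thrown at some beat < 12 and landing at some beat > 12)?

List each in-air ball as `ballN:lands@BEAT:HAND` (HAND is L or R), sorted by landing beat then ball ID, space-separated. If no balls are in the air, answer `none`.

Answer: ball3:lands@13:R ball1:lands@14:L ball4:lands@16:L

Derivation:
Beat 0 (L): throw ball1 h=6 -> lands@6:L; in-air after throw: [b1@6:L]
Beat 1 (R): throw ball2 h=2 -> lands@3:R; in-air after throw: [b2@3:R b1@6:L]
Beat 2 (L): throw ball3 h=3 -> lands@5:R; in-air after throw: [b2@3:R b3@5:R b1@6:L]
Beat 3 (R): throw ball2 h=6 -> lands@9:R; in-air after throw: [b3@5:R b1@6:L b2@9:R]
Beat 4 (L): throw ball4 h=3 -> lands@7:R; in-air after throw: [b3@5:R b1@6:L b4@7:R b2@9:R]
Beat 5 (R): throw ball3 h=6 -> lands@11:R; in-air after throw: [b1@6:L b4@7:R b2@9:R b3@11:R]
Beat 6 (L): throw ball1 h=2 -> lands@8:L; in-air after throw: [b4@7:R b1@8:L b2@9:R b3@11:R]
Beat 7 (R): throw ball4 h=3 -> lands@10:L; in-air after throw: [b1@8:L b2@9:R b4@10:L b3@11:R]
Beat 8 (L): throw ball1 h=6 -> lands@14:L; in-air after throw: [b2@9:R b4@10:L b3@11:R b1@14:L]
Beat 9 (R): throw ball2 h=3 -> lands@12:L; in-air after throw: [b4@10:L b3@11:R b2@12:L b1@14:L]
Beat 10 (L): throw ball4 h=6 -> lands@16:L; in-air after throw: [b3@11:R b2@12:L b1@14:L b4@16:L]
Beat 11 (R): throw ball3 h=2 -> lands@13:R; in-air after throw: [b2@12:L b3@13:R b1@14:L b4@16:L]
Beat 12 (L): throw ball2 h=3 -> lands@15:R; in-air after throw: [b3@13:R b1@14:L b2@15:R b4@16:L]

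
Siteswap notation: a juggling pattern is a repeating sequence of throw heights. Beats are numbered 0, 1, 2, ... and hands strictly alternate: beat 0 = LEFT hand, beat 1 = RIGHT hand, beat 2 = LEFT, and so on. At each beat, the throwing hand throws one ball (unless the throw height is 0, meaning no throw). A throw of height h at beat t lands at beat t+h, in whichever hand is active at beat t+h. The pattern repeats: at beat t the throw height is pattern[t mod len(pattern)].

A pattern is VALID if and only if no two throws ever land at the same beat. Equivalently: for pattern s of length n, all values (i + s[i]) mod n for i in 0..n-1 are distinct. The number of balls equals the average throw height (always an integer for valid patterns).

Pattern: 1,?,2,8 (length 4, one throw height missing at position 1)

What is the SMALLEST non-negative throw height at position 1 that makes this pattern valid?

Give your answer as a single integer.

i=0: (0 + 1) mod 4 = 1
i=1: s[i]=? (unknown)
i=2: (2 + 2) mod 4 = 0
i=3: (3 + 8) mod 4 = 3
Known residues: [0, 1, 3]; need a permutation of 0..3, so missing residue r = 2
Need (1 + s) mod 4 = 2; smallest s = (2 - 1) mod 4 = 1

Answer: 1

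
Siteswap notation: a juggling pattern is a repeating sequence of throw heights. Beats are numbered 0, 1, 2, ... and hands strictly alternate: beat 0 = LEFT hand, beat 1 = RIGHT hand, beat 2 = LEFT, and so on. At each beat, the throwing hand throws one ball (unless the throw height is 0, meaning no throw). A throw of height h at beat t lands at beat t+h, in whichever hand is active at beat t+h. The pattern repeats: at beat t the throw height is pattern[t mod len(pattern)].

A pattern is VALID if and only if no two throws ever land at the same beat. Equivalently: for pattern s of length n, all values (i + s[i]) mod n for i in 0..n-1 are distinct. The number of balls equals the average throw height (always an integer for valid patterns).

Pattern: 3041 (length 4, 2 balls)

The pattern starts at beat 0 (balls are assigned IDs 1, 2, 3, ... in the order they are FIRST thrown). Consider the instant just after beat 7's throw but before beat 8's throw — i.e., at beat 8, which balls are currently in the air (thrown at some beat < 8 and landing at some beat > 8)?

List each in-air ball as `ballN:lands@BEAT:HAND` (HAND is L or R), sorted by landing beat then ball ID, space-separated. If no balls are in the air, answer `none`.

Beat 0 (L): throw ball1 h=3 -> lands@3:R; in-air after throw: [b1@3:R]
Beat 2 (L): throw ball2 h=4 -> lands@6:L; in-air after throw: [b1@3:R b2@6:L]
Beat 3 (R): throw ball1 h=1 -> lands@4:L; in-air after throw: [b1@4:L b2@6:L]
Beat 4 (L): throw ball1 h=3 -> lands@7:R; in-air after throw: [b2@6:L b1@7:R]
Beat 6 (L): throw ball2 h=4 -> lands@10:L; in-air after throw: [b1@7:R b2@10:L]
Beat 7 (R): throw ball1 h=1 -> lands@8:L; in-air after throw: [b1@8:L b2@10:L]
Beat 8 (L): throw ball1 h=3 -> lands@11:R; in-air after throw: [b2@10:L b1@11:R]

Answer: ball2:lands@10:L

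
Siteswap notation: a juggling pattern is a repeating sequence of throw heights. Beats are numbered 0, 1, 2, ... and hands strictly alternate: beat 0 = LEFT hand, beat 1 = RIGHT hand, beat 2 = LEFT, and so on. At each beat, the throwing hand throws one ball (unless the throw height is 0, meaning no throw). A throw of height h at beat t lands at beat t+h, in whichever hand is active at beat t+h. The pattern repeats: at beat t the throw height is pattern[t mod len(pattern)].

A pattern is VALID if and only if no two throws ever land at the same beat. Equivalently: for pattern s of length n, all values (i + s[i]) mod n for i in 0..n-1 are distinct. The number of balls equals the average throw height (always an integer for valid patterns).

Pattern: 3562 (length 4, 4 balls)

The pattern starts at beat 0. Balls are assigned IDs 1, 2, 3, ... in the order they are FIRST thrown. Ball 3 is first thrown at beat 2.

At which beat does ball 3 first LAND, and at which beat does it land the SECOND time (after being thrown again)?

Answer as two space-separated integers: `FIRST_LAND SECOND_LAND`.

Beat 0 (L): throw ball1 h=3 -> lands@3:R; in-air after throw: [b1@3:R]
Beat 1 (R): throw ball2 h=5 -> lands@6:L; in-air after throw: [b1@3:R b2@6:L]
Beat 2 (L): throw ball3 h=6 -> lands@8:L; in-air after throw: [b1@3:R b2@6:L b3@8:L]
Beat 3 (R): throw ball1 h=2 -> lands@5:R; in-air after throw: [b1@5:R b2@6:L b3@8:L]
Beat 4 (L): throw ball4 h=3 -> lands@7:R; in-air after throw: [b1@5:R b2@6:L b4@7:R b3@8:L]
Beat 5 (R): throw ball1 h=5 -> lands@10:L; in-air after throw: [b2@6:L b4@7:R b3@8:L b1@10:L]
Beat 6 (L): throw ball2 h=6 -> lands@12:L; in-air after throw: [b4@7:R b3@8:L b1@10:L b2@12:L]
Beat 7 (R): throw ball4 h=2 -> lands@9:R; in-air after throw: [b3@8:L b4@9:R b1@10:L b2@12:L]
Beat 8 (L): throw ball3 h=3 -> lands@11:R; in-air after throw: [b4@9:R b1@10:L b3@11:R b2@12:L]
Beat 9 (R): throw ball4 h=5 -> lands@14:L; in-air after throw: [b1@10:L b3@11:R b2@12:L b4@14:L]
Beat 10 (L): throw ball1 h=6 -> lands@16:L; in-air after throw: [b3@11:R b2@12:L b4@14:L b1@16:L]
Beat 11 (R): throw ball3 h=2 -> lands@13:R; in-air after throw: [b2@12:L b3@13:R b4@14:L b1@16:L]
Ball 3: thrown@2 h=6 -> first land @8; rethrown@8 h=3 -> second land @11

Answer: 8 11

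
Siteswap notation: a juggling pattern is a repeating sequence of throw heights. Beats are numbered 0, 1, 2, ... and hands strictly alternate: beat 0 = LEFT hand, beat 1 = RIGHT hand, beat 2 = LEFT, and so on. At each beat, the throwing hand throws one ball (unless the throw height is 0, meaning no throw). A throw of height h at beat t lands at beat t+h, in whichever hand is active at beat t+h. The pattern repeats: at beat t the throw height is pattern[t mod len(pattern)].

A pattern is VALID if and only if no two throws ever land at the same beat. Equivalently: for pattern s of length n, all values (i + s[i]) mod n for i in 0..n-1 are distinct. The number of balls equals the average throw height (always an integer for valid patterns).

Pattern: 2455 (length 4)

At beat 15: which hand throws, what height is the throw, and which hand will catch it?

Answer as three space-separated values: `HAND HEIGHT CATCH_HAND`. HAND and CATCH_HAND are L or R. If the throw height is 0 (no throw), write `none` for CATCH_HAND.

Beat 15: 15 mod 2 = 1, so hand = R
Throw height = pattern[15 mod 4] = pattern[3] = 5
Lands at beat 15+5=20, 20 mod 2 = 0, so catch hand = L

Answer: R 5 L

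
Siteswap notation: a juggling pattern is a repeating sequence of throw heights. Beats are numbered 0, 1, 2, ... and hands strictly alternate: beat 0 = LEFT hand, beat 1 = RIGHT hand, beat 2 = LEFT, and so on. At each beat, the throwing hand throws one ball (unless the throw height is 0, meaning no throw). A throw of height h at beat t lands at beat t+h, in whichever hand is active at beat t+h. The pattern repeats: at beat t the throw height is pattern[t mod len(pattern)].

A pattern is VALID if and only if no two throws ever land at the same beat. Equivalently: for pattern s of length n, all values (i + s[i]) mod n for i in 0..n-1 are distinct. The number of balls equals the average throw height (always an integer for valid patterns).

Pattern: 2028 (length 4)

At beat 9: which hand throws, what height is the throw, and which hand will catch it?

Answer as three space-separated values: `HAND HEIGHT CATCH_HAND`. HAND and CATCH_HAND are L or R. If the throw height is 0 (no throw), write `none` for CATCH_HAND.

Beat 9: 9 mod 2 = 1, so hand = R
Throw height = pattern[9 mod 4] = pattern[1] = 0

Answer: R 0 none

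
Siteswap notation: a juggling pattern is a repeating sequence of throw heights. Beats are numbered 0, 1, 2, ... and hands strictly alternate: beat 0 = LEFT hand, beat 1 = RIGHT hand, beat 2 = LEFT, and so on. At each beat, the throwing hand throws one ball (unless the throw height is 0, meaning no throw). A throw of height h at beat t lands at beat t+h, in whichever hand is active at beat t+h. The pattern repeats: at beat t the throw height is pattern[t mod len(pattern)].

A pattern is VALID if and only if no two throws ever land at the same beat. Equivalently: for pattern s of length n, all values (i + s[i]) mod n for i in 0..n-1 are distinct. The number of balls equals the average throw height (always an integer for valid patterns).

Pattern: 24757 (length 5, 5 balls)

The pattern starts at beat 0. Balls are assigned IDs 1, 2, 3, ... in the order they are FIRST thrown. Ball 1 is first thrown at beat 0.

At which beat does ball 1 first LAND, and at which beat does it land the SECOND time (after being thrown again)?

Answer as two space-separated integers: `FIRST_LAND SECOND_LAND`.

Beat 0 (L): throw ball1 h=2 -> lands@2:L; in-air after throw: [b1@2:L]
Beat 1 (R): throw ball2 h=4 -> lands@5:R; in-air after throw: [b1@2:L b2@5:R]
Beat 2 (L): throw ball1 h=7 -> lands@9:R; in-air after throw: [b2@5:R b1@9:R]
Beat 3 (R): throw ball3 h=5 -> lands@8:L; in-air after throw: [b2@5:R b3@8:L b1@9:R]
Beat 4 (L): throw ball4 h=7 -> lands@11:R; in-air after throw: [b2@5:R b3@8:L b1@9:R b4@11:R]
Beat 5 (R): throw ball2 h=2 -> lands@7:R; in-air after throw: [b2@7:R b3@8:L b1@9:R b4@11:R]
Beat 6 (L): throw ball5 h=4 -> lands@10:L; in-air after throw: [b2@7:R b3@8:L b1@9:R b5@10:L b4@11:R]
Beat 7 (R): throw ball2 h=7 -> lands@14:L; in-air after throw: [b3@8:L b1@9:R b5@10:L b4@11:R b2@14:L]
Beat 8 (L): throw ball3 h=5 -> lands@13:R; in-air after throw: [b1@9:R b5@10:L b4@11:R b3@13:R b2@14:L]
Beat 9 (R): throw ball1 h=7 -> lands@16:L; in-air after throw: [b5@10:L b4@11:R b3@13:R b2@14:L b1@16:L]
Ball 1: thrown@0 h=2 -> first land @2; rethrown@2 h=7 -> second land @9

Answer: 2 9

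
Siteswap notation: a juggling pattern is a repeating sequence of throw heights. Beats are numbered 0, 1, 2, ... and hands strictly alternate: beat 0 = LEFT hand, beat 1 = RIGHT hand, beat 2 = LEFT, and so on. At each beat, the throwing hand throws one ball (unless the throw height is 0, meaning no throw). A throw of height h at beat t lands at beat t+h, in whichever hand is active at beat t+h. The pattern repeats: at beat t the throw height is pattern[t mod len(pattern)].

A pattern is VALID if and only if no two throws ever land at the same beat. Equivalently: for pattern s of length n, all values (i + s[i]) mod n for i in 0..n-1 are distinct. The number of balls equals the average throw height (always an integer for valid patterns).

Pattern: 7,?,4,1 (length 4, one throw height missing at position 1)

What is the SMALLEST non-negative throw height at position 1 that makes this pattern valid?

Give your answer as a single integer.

Answer: 0

Derivation:
i=0: (0 + 7) mod 4 = 3
i=1: s[i]=? (unknown)
i=2: (2 + 4) mod 4 = 2
i=3: (3 + 1) mod 4 = 0
Known residues: [0, 2, 3]; need a permutation of 0..3, so missing residue r = 1
Need (1 + s) mod 4 = 1; smallest s = (1 - 1) mod 4 = 0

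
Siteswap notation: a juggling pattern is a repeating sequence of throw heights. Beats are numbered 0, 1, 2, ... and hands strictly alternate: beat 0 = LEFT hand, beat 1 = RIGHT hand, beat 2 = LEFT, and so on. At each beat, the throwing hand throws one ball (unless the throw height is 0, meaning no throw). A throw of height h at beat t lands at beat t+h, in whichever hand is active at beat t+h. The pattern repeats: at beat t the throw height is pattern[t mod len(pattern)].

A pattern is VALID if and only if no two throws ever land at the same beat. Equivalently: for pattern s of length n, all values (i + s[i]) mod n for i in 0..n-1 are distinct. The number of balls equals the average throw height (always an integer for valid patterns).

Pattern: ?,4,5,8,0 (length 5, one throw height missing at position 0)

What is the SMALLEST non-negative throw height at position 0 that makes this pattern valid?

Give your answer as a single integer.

i=0: s[i]=? (unknown)
i=1: (1 + 4) mod 5 = 0
i=2: (2 + 5) mod 5 = 2
i=3: (3 + 8) mod 5 = 1
i=4: (4 + 0) mod 5 = 4
Known residues: [0, 1, 2, 4]; need a permutation of 0..4, so missing residue r = 3
Need (0 + s) mod 5 = 3; smallest s = (3 - 0) mod 5 = 3

Answer: 3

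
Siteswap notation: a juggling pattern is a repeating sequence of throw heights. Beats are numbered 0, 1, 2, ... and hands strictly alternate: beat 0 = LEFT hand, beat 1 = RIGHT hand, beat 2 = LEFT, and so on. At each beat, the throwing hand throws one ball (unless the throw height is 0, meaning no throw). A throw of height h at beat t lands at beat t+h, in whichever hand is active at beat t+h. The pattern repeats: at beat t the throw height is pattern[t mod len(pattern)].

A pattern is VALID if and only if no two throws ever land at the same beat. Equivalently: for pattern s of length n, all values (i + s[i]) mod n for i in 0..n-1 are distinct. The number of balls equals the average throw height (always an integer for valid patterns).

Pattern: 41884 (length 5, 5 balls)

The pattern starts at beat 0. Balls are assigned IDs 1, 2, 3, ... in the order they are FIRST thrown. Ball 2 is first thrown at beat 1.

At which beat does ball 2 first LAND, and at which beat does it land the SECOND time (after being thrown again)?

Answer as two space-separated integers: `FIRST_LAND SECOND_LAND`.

Answer: 2 10

Derivation:
Beat 0 (L): throw ball1 h=4 -> lands@4:L; in-air after throw: [b1@4:L]
Beat 1 (R): throw ball2 h=1 -> lands@2:L; in-air after throw: [b2@2:L b1@4:L]
Beat 2 (L): throw ball2 h=8 -> lands@10:L; in-air after throw: [b1@4:L b2@10:L]
Beat 3 (R): throw ball3 h=8 -> lands@11:R; in-air after throw: [b1@4:L b2@10:L b3@11:R]
Beat 4 (L): throw ball1 h=4 -> lands@8:L; in-air after throw: [b1@8:L b2@10:L b3@11:R]
Beat 5 (R): throw ball4 h=4 -> lands@9:R; in-air after throw: [b1@8:L b4@9:R b2@10:L b3@11:R]
Beat 6 (L): throw ball5 h=1 -> lands@7:R; in-air after throw: [b5@7:R b1@8:L b4@9:R b2@10:L b3@11:R]
Beat 7 (R): throw ball5 h=8 -> lands@15:R; in-air after throw: [b1@8:L b4@9:R b2@10:L b3@11:R b5@15:R]
Beat 8 (L): throw ball1 h=8 -> lands@16:L; in-air after throw: [b4@9:R b2@10:L b3@11:R b5@15:R b1@16:L]
Beat 9 (R): throw ball4 h=4 -> lands@13:R; in-air after throw: [b2@10:L b3@11:R b4@13:R b5@15:R b1@16:L]
Beat 10 (L): throw ball2 h=4 -> lands@14:L; in-air after throw: [b3@11:R b4@13:R b2@14:L b5@15:R b1@16:L]
Ball 2: thrown@1 h=1 -> first land @2; rethrown@2 h=8 -> second land @10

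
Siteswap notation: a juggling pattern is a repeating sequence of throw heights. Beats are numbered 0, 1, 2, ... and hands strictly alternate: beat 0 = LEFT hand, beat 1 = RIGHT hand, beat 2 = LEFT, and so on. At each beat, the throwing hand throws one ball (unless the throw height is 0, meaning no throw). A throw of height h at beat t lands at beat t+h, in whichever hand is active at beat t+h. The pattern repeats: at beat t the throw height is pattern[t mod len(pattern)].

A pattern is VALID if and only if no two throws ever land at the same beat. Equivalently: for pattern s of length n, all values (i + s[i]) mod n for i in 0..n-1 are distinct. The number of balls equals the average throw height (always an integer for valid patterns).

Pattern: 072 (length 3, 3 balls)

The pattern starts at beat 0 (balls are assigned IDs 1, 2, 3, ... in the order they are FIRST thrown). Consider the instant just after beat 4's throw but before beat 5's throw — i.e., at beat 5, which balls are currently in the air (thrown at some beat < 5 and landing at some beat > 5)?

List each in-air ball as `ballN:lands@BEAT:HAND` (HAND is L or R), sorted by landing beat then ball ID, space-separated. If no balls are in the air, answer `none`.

Beat 1 (R): throw ball1 h=7 -> lands@8:L; in-air after throw: [b1@8:L]
Beat 2 (L): throw ball2 h=2 -> lands@4:L; in-air after throw: [b2@4:L b1@8:L]
Beat 4 (L): throw ball2 h=7 -> lands@11:R; in-air after throw: [b1@8:L b2@11:R]
Beat 5 (R): throw ball3 h=2 -> lands@7:R; in-air after throw: [b3@7:R b1@8:L b2@11:R]

Answer: ball1:lands@8:L ball2:lands@11:R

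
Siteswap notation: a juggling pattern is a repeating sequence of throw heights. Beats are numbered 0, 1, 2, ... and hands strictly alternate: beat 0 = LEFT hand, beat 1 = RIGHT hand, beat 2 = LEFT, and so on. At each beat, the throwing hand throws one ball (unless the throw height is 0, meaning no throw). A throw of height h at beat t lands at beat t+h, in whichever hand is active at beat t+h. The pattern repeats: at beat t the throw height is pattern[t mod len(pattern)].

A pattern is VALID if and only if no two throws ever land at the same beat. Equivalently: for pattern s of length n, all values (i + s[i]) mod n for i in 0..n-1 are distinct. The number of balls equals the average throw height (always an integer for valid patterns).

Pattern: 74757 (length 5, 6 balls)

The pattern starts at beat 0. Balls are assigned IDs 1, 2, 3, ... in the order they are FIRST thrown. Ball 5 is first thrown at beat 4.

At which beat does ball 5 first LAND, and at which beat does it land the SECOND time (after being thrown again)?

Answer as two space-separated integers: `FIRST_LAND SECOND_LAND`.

Answer: 11 15

Derivation:
Beat 0 (L): throw ball1 h=7 -> lands@7:R; in-air after throw: [b1@7:R]
Beat 1 (R): throw ball2 h=4 -> lands@5:R; in-air after throw: [b2@5:R b1@7:R]
Beat 2 (L): throw ball3 h=7 -> lands@9:R; in-air after throw: [b2@5:R b1@7:R b3@9:R]
Beat 3 (R): throw ball4 h=5 -> lands@8:L; in-air after throw: [b2@5:R b1@7:R b4@8:L b3@9:R]
Beat 4 (L): throw ball5 h=7 -> lands@11:R; in-air after throw: [b2@5:R b1@7:R b4@8:L b3@9:R b5@11:R]
Beat 5 (R): throw ball2 h=7 -> lands@12:L; in-air after throw: [b1@7:R b4@8:L b3@9:R b5@11:R b2@12:L]
Beat 6 (L): throw ball6 h=4 -> lands@10:L; in-air after throw: [b1@7:R b4@8:L b3@9:R b6@10:L b5@11:R b2@12:L]
Beat 7 (R): throw ball1 h=7 -> lands@14:L; in-air after throw: [b4@8:L b3@9:R b6@10:L b5@11:R b2@12:L b1@14:L]
Beat 8 (L): throw ball4 h=5 -> lands@13:R; in-air after throw: [b3@9:R b6@10:L b5@11:R b2@12:L b4@13:R b1@14:L]
Beat 9 (R): throw ball3 h=7 -> lands@16:L; in-air after throw: [b6@10:L b5@11:R b2@12:L b4@13:R b1@14:L b3@16:L]
Beat 10 (L): throw ball6 h=7 -> lands@17:R; in-air after throw: [b5@11:R b2@12:L b4@13:R b1@14:L b3@16:L b6@17:R]
Beat 11 (R): throw ball5 h=4 -> lands@15:R; in-air after throw: [b2@12:L b4@13:R b1@14:L b5@15:R b3@16:L b6@17:R]
Beat 12 (L): throw ball2 h=7 -> lands@19:R; in-air after throw: [b4@13:R b1@14:L b5@15:R b3@16:L b6@17:R b2@19:R]
Beat 13 (R): throw ball4 h=5 -> lands@18:L; in-air after throw: [b1@14:L b5@15:R b3@16:L b6@17:R b4@18:L b2@19:R]
Beat 14 (L): throw ball1 h=7 -> lands@21:R; in-air after throw: [b5@15:R b3@16:L b6@17:R b4@18:L b2@19:R b1@21:R]
Beat 15 (R): throw ball5 h=7 -> lands@22:L; in-air after throw: [b3@16:L b6@17:R b4@18:L b2@19:R b1@21:R b5@22:L]
Ball 5: thrown@4 h=7 -> first land @11; rethrown@11 h=4 -> second land @15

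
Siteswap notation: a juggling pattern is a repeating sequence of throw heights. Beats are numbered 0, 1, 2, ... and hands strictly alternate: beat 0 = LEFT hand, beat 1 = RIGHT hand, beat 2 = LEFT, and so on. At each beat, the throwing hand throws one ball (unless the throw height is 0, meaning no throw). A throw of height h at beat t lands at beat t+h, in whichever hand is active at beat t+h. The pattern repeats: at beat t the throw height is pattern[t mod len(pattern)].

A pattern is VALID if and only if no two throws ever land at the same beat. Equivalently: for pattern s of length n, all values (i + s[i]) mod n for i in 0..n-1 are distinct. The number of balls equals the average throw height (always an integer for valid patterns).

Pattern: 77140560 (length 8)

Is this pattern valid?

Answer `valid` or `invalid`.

i=0: (i + s[i]) mod n = (0 + 7) mod 8 = 7
i=1: (i + s[i]) mod n = (1 + 7) mod 8 = 0
i=2: (i + s[i]) mod n = (2 + 1) mod 8 = 3
i=3: (i + s[i]) mod n = (3 + 4) mod 8 = 7
i=4: (i + s[i]) mod n = (4 + 0) mod 8 = 4
i=5: (i + s[i]) mod n = (5 + 5) mod 8 = 2
i=6: (i + s[i]) mod n = (6 + 6) mod 8 = 4
i=7: (i + s[i]) mod n = (7 + 0) mod 8 = 7
Residues: [7, 0, 3, 7, 4, 2, 4, 7], distinct: False

Answer: invalid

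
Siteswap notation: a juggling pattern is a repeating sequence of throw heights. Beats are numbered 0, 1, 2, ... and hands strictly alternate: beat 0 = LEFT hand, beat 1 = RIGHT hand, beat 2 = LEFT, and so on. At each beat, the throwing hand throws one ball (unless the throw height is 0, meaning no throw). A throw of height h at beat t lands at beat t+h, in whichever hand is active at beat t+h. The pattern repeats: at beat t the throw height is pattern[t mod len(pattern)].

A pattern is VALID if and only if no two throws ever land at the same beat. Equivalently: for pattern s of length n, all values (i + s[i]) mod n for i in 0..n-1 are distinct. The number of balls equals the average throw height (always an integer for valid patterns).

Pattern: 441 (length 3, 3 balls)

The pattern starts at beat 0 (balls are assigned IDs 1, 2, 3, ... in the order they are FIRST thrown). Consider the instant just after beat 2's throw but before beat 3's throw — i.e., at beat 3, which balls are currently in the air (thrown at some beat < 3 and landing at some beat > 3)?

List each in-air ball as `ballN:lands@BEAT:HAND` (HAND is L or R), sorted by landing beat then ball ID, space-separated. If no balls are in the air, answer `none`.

Beat 0 (L): throw ball1 h=4 -> lands@4:L; in-air after throw: [b1@4:L]
Beat 1 (R): throw ball2 h=4 -> lands@5:R; in-air after throw: [b1@4:L b2@5:R]
Beat 2 (L): throw ball3 h=1 -> lands@3:R; in-air after throw: [b3@3:R b1@4:L b2@5:R]
Beat 3 (R): throw ball3 h=4 -> lands@7:R; in-air after throw: [b1@4:L b2@5:R b3@7:R]

Answer: ball1:lands@4:L ball2:lands@5:R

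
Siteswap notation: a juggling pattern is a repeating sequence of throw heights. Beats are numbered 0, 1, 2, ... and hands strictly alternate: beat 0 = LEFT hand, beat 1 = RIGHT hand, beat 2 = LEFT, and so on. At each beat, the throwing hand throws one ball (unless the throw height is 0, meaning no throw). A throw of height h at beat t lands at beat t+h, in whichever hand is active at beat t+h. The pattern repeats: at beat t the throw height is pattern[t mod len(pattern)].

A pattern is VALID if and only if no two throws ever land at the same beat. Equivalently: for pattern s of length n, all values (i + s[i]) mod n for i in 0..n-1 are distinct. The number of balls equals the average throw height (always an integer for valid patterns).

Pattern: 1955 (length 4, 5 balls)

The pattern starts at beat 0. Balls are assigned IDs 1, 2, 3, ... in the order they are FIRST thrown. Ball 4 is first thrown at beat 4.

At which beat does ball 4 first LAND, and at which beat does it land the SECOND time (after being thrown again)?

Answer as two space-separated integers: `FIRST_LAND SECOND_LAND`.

Beat 0 (L): throw ball1 h=1 -> lands@1:R; in-air after throw: [b1@1:R]
Beat 1 (R): throw ball1 h=9 -> lands@10:L; in-air after throw: [b1@10:L]
Beat 2 (L): throw ball2 h=5 -> lands@7:R; in-air after throw: [b2@7:R b1@10:L]
Beat 3 (R): throw ball3 h=5 -> lands@8:L; in-air after throw: [b2@7:R b3@8:L b1@10:L]
Beat 4 (L): throw ball4 h=1 -> lands@5:R; in-air after throw: [b4@5:R b2@7:R b3@8:L b1@10:L]
Beat 5 (R): throw ball4 h=9 -> lands@14:L; in-air after throw: [b2@7:R b3@8:L b1@10:L b4@14:L]
Beat 6 (L): throw ball5 h=5 -> lands@11:R; in-air after throw: [b2@7:R b3@8:L b1@10:L b5@11:R b4@14:L]
Beat 7 (R): throw ball2 h=5 -> lands@12:L; in-air after throw: [b3@8:L b1@10:L b5@11:R b2@12:L b4@14:L]
Beat 8 (L): throw ball3 h=1 -> lands@9:R; in-air after throw: [b3@9:R b1@10:L b5@11:R b2@12:L b4@14:L]
Beat 9 (R): throw ball3 h=9 -> lands@18:L; in-air after throw: [b1@10:L b5@11:R b2@12:L b4@14:L b3@18:L]
Beat 10 (L): throw ball1 h=5 -> lands@15:R; in-air after throw: [b5@11:R b2@12:L b4@14:L b1@15:R b3@18:L]
Beat 11 (R): throw ball5 h=5 -> lands@16:L; in-air after throw: [b2@12:L b4@14:L b1@15:R b5@16:L b3@18:L]
Beat 12 (L): throw ball2 h=1 -> lands@13:R; in-air after throw: [b2@13:R b4@14:L b1@15:R b5@16:L b3@18:L]
Beat 13 (R): throw ball2 h=9 -> lands@22:L; in-air after throw: [b4@14:L b1@15:R b5@16:L b3@18:L b2@22:L]
Beat 14 (L): throw ball4 h=5 -> lands@19:R; in-air after throw: [b1@15:R b5@16:L b3@18:L b4@19:R b2@22:L]
Ball 4: thrown@4 h=1 -> first land @5; rethrown@5 h=9 -> second land @14

Answer: 5 14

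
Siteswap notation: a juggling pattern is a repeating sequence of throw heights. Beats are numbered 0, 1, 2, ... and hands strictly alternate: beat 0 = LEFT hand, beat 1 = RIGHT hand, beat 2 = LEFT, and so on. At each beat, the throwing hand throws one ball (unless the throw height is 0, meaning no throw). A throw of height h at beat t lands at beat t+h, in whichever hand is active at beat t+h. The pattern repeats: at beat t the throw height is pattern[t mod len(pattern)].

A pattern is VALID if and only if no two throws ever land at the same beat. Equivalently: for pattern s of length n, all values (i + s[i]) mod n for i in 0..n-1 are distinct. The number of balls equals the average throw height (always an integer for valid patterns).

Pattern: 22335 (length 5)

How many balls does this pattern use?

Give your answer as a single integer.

Answer: 3

Derivation:
Pattern = [2, 2, 3, 3, 5], length n = 5
  position 0: throw height = 2, running sum = 2
  position 1: throw height = 2, running sum = 4
  position 2: throw height = 3, running sum = 7
  position 3: throw height = 3, running sum = 10
  position 4: throw height = 5, running sum = 15
Total sum = 15; balls = sum / n = 15 / 5 = 3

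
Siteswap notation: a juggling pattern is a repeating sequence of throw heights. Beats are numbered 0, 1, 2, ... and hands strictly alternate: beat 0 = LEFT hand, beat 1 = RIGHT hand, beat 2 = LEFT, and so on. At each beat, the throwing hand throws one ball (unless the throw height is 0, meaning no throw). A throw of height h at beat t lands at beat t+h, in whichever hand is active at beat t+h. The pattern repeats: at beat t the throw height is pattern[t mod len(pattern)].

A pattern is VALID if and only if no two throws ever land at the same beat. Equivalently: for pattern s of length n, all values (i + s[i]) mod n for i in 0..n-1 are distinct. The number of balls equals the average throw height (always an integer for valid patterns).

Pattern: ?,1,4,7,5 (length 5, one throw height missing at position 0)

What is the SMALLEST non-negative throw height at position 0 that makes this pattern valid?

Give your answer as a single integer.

Answer: 3

Derivation:
i=0: s[i]=? (unknown)
i=1: (1 + 1) mod 5 = 2
i=2: (2 + 4) mod 5 = 1
i=3: (3 + 7) mod 5 = 0
i=4: (4 + 5) mod 5 = 4
Known residues: [0, 1, 2, 4]; need a permutation of 0..4, so missing residue r = 3
Need (0 + s) mod 5 = 3; smallest s = (3 - 0) mod 5 = 3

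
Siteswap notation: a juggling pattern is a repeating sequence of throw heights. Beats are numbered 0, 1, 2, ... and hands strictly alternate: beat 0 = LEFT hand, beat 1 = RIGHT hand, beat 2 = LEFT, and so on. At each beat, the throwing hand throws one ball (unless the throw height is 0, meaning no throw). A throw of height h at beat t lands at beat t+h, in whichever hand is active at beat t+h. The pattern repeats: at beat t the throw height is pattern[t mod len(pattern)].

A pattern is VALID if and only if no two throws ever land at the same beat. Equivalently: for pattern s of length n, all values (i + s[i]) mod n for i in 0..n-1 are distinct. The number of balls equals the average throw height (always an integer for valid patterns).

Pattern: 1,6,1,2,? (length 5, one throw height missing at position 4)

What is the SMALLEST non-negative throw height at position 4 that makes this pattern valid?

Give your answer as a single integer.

i=0: (0 + 1) mod 5 = 1
i=1: (1 + 6) mod 5 = 2
i=2: (2 + 1) mod 5 = 3
i=3: (3 + 2) mod 5 = 0
i=4: s[i]=? (unknown)
Known residues: [0, 1, 2, 3]; need a permutation of 0..4, so missing residue r = 4
Need (4 + s) mod 5 = 4; smallest s = (4 - 4) mod 5 = 0

Answer: 0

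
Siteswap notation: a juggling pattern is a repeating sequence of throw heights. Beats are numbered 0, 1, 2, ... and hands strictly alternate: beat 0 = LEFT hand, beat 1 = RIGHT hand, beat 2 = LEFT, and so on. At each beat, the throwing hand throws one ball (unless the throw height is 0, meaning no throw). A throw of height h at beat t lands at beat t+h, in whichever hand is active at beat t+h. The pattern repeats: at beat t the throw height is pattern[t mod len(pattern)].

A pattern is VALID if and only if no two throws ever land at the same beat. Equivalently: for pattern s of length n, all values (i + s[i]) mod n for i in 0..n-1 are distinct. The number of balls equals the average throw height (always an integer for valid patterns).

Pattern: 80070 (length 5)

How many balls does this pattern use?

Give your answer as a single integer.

Answer: 3

Derivation:
Pattern = [8, 0, 0, 7, 0], length n = 5
  position 0: throw height = 8, running sum = 8
  position 1: throw height = 0, running sum = 8
  position 2: throw height = 0, running sum = 8
  position 3: throw height = 7, running sum = 15
  position 4: throw height = 0, running sum = 15
Total sum = 15; balls = sum / n = 15 / 5 = 3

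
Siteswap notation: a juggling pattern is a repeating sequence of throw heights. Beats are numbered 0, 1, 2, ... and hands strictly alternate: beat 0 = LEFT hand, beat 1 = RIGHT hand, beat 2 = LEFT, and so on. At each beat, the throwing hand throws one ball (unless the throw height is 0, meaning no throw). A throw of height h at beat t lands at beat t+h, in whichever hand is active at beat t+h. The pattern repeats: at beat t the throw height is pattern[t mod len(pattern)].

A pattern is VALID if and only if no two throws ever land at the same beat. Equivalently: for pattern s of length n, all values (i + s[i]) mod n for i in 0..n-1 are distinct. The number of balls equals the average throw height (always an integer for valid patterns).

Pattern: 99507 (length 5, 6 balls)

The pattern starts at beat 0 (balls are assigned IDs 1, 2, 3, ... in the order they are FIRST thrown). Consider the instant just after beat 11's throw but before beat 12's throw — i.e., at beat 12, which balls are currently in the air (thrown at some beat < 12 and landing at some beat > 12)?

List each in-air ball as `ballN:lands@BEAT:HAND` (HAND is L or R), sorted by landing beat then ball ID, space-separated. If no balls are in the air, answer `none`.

Answer: ball5:lands@14:L ball6:lands@15:R ball1:lands@16:L ball2:lands@19:R ball4:lands@20:L

Derivation:
Beat 0 (L): throw ball1 h=9 -> lands@9:R; in-air after throw: [b1@9:R]
Beat 1 (R): throw ball2 h=9 -> lands@10:L; in-air after throw: [b1@9:R b2@10:L]
Beat 2 (L): throw ball3 h=5 -> lands@7:R; in-air after throw: [b3@7:R b1@9:R b2@10:L]
Beat 4 (L): throw ball4 h=7 -> lands@11:R; in-air after throw: [b3@7:R b1@9:R b2@10:L b4@11:R]
Beat 5 (R): throw ball5 h=9 -> lands@14:L; in-air after throw: [b3@7:R b1@9:R b2@10:L b4@11:R b5@14:L]
Beat 6 (L): throw ball6 h=9 -> lands@15:R; in-air after throw: [b3@7:R b1@9:R b2@10:L b4@11:R b5@14:L b6@15:R]
Beat 7 (R): throw ball3 h=5 -> lands@12:L; in-air after throw: [b1@9:R b2@10:L b4@11:R b3@12:L b5@14:L b6@15:R]
Beat 9 (R): throw ball1 h=7 -> lands@16:L; in-air after throw: [b2@10:L b4@11:R b3@12:L b5@14:L b6@15:R b1@16:L]
Beat 10 (L): throw ball2 h=9 -> lands@19:R; in-air after throw: [b4@11:R b3@12:L b5@14:L b6@15:R b1@16:L b2@19:R]
Beat 11 (R): throw ball4 h=9 -> lands@20:L; in-air after throw: [b3@12:L b5@14:L b6@15:R b1@16:L b2@19:R b4@20:L]
Beat 12 (L): throw ball3 h=5 -> lands@17:R; in-air after throw: [b5@14:L b6@15:R b1@16:L b3@17:R b2@19:R b4@20:L]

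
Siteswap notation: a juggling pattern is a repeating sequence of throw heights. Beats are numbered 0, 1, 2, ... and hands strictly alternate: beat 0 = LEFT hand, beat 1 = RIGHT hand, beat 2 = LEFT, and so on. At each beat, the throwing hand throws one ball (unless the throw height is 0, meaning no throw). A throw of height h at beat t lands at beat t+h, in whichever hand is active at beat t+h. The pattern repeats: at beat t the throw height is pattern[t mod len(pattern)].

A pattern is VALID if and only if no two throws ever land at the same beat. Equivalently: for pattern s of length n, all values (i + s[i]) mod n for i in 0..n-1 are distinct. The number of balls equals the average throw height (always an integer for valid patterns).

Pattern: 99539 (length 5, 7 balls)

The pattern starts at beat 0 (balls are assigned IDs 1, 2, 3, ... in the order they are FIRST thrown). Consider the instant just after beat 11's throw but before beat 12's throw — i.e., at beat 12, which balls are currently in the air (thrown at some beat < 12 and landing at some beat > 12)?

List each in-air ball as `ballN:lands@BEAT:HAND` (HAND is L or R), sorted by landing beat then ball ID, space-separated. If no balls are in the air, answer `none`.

Beat 0 (L): throw ball1 h=9 -> lands@9:R; in-air after throw: [b1@9:R]
Beat 1 (R): throw ball2 h=9 -> lands@10:L; in-air after throw: [b1@9:R b2@10:L]
Beat 2 (L): throw ball3 h=5 -> lands@7:R; in-air after throw: [b3@7:R b1@9:R b2@10:L]
Beat 3 (R): throw ball4 h=3 -> lands@6:L; in-air after throw: [b4@6:L b3@7:R b1@9:R b2@10:L]
Beat 4 (L): throw ball5 h=9 -> lands@13:R; in-air after throw: [b4@6:L b3@7:R b1@9:R b2@10:L b5@13:R]
Beat 5 (R): throw ball6 h=9 -> lands@14:L; in-air after throw: [b4@6:L b3@7:R b1@9:R b2@10:L b5@13:R b6@14:L]
Beat 6 (L): throw ball4 h=9 -> lands@15:R; in-air after throw: [b3@7:R b1@9:R b2@10:L b5@13:R b6@14:L b4@15:R]
Beat 7 (R): throw ball3 h=5 -> lands@12:L; in-air after throw: [b1@9:R b2@10:L b3@12:L b5@13:R b6@14:L b4@15:R]
Beat 8 (L): throw ball7 h=3 -> lands@11:R; in-air after throw: [b1@9:R b2@10:L b7@11:R b3@12:L b5@13:R b6@14:L b4@15:R]
Beat 9 (R): throw ball1 h=9 -> lands@18:L; in-air after throw: [b2@10:L b7@11:R b3@12:L b5@13:R b6@14:L b4@15:R b1@18:L]
Beat 10 (L): throw ball2 h=9 -> lands@19:R; in-air after throw: [b7@11:R b3@12:L b5@13:R b6@14:L b4@15:R b1@18:L b2@19:R]
Beat 11 (R): throw ball7 h=9 -> lands@20:L; in-air after throw: [b3@12:L b5@13:R b6@14:L b4@15:R b1@18:L b2@19:R b7@20:L]
Beat 12 (L): throw ball3 h=5 -> lands@17:R; in-air after throw: [b5@13:R b6@14:L b4@15:R b3@17:R b1@18:L b2@19:R b7@20:L]

Answer: ball5:lands@13:R ball6:lands@14:L ball4:lands@15:R ball1:lands@18:L ball2:lands@19:R ball7:lands@20:L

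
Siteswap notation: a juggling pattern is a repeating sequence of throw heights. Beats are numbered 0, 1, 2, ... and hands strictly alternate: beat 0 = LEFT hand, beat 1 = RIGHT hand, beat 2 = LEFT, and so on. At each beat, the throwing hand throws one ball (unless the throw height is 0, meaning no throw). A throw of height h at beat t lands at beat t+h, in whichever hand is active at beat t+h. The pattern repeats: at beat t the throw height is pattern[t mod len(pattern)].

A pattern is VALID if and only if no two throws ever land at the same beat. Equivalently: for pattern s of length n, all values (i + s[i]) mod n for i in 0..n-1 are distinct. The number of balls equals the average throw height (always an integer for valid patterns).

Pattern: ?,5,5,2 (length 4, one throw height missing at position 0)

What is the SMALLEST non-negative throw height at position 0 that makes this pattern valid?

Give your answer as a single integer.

Answer: 0

Derivation:
i=0: s[i]=? (unknown)
i=1: (1 + 5) mod 4 = 2
i=2: (2 + 5) mod 4 = 3
i=3: (3 + 2) mod 4 = 1
Known residues: [1, 2, 3]; need a permutation of 0..3, so missing residue r = 0
Need (0 + s) mod 4 = 0; smallest s = (0 - 0) mod 4 = 0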